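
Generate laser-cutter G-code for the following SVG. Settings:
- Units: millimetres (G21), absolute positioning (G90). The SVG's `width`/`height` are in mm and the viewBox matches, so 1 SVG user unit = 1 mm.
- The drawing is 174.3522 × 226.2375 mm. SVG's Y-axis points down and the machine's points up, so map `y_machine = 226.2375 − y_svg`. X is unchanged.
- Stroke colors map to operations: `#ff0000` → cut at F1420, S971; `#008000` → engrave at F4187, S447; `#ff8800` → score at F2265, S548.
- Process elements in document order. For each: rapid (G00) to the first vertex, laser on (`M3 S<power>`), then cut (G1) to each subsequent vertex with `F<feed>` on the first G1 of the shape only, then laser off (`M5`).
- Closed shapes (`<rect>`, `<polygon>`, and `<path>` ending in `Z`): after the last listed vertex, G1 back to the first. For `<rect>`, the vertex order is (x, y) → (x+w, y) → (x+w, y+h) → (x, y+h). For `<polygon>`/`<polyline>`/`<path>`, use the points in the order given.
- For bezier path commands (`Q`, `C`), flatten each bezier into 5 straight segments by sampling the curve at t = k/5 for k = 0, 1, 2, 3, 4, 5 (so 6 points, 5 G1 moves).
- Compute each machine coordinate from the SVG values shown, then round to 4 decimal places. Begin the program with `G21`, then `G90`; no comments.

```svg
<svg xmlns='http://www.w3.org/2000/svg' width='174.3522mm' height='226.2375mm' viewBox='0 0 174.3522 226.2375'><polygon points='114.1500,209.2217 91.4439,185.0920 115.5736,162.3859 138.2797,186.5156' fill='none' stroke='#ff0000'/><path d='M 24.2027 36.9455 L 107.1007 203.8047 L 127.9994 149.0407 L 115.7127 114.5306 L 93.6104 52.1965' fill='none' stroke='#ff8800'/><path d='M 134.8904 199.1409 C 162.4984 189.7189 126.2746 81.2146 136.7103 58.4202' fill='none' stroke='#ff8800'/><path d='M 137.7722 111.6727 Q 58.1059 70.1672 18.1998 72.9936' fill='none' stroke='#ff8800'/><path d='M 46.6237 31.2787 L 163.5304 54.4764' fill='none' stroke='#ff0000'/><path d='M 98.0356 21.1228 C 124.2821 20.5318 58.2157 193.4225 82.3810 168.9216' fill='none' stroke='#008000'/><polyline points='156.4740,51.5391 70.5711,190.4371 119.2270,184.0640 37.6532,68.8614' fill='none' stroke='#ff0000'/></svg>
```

G21
G90
G00 X114.1500 Y17.0158
M3 S971
G1 X91.4439 Y41.1455 F1420
G1 X115.5736 Y63.8516
G1 X138.2797 Y39.7219
G1 X114.1500 Y17.0158
M5
G00 X24.2027 Y189.2920
M3 S548
G1 X107.1007 Y22.4328 F2265
G1 X127.9994 Y77.1968
G1 X115.7127 Y111.7069
G1 X93.6104 Y174.0410
M5
G00 X134.8904 Y27.0966
M3 S548
G1 X144.6793 Y43.1613 F2265
G1 X144.4522 Y74.1358
G1 X139.5126 Y111.1500
G1 X135.1641 Y145.3338
G1 X136.7103 Y167.8173
M5
G00 X137.7722 Y114.5648
M3 S548
G1 X107.4961 Y129.3937 F2265
G1 X80.4008 Y140.6761
G1 X56.4863 Y148.4119
G1 X35.7526 Y152.6012
G1 X18.1998 Y153.2439
M5
G00 X46.6237 Y194.9588
M3 S971
G1 X163.5304 Y171.7611 F1420
M5
G00 X98.0356 Y205.1147
M3 S447
G1 X104.1663 Y187.6185 F4187
G1 X96.9041 Y146.2886
G1 X85.0110 Y98.9269
G1 X77.2493 Y63.3354
G1 X82.3810 Y57.3159
M5
G00 X156.4740 Y174.6984
M3 S971
G1 X70.5711 Y35.8004 F1420
G1 X119.2270 Y42.1735
G1 X37.6532 Y157.3761
M5

1 u = 1 mm; y_m = 226.2375 − y.

[1] `<polygon>` regular polygon, #ff0000→cut S971 F1420: (114.1500,17.0158) → (91.4439,41.1455) → (115.5736,63.8516) → (138.2797,39.7219) → (114.1500,17.0158) (closed)

[2] `<path>` open polyline, #ff8800→score S548 F2265: (24.2027,189.2920) → (107.1007,22.4328) → (127.9994,77.1968) → (115.7127,111.7069) → (93.6104,174.0410)

[3] `<path>` cubic bezier, #ff8800→score S548 F2265: (134.8904,27.0966) → (144.6793,43.1613) → (144.4522,74.1358) → (139.5126,111.1500) → (135.1641,145.3338) → (136.7103,167.8173)

[4] `<path>` quadratic bezier, #ff8800→score S548 F2265: (137.7722,114.5648) → (107.4961,129.3937) → (80.4008,140.6761) → (56.4863,148.4119) → (35.7526,152.6012) → (18.1998,153.2439)

[5] `<path>` line segment, #ff0000→cut S971 F1420: (46.6237,194.9588) → (163.5304,171.7611)

[6] `<path>` cubic bezier, #008000→engrave S447 F4187: (98.0356,205.1147) → (104.1663,187.6185) → (96.9041,146.2886) → (85.0110,98.9269) → (77.2493,63.3354) → (82.3810,57.3159)

[7] `<polyline>` open polyline, #ff0000→cut S971 F1420: (156.4740,174.6984) → (70.5711,35.8004) → (119.2270,42.1735) → (37.6532,157.3761)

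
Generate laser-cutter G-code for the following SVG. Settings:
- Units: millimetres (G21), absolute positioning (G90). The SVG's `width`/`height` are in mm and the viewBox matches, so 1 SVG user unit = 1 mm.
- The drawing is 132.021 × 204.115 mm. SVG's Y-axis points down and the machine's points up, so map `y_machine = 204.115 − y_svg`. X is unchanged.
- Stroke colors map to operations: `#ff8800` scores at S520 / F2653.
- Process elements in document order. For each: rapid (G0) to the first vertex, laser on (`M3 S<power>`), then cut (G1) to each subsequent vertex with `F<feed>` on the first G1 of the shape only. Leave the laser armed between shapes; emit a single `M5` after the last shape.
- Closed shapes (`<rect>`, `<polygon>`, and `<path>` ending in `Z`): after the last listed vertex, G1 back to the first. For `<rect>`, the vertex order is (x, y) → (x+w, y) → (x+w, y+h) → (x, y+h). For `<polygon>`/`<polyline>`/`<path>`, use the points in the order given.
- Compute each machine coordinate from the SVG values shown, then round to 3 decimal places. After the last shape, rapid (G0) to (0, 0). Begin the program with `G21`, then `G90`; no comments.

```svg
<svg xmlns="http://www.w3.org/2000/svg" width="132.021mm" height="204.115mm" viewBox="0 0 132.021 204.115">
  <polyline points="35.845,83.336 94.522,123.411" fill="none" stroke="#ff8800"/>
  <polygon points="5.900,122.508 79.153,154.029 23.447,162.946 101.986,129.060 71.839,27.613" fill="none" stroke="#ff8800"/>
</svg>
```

Since the viewBox matches the mm dimensions, user units are millimetres directly. The only transform is the Y-flip y_m = 204.115 − y_svg.

Shape 1 is a line segment drawn with `<polyline>`. Its stroke #ff8800 means score at S520, F2653. After flipping Y the toolpath is (35.845,120.779) → (94.522,80.704).

Shape 2 is a closed polygon drawn with `<polygon>`. Its stroke #ff8800 means score at S520, F2653. After flipping Y the toolpath is (5.900,81.607) → (79.153,50.086) → (23.447,41.169) → (101.986,75.055) → (71.839,176.502) → (5.900,81.607), returning to the start.

G21
G90
G0 X35.845 Y120.779
M3 S520
G1 X94.522 Y80.704 F2653
G0 X5.900 Y81.607
M3 S520
G1 X79.153 Y50.086 F2653
G1 X23.447 Y41.169
G1 X101.986 Y75.055
G1 X71.839 Y176.502
G1 X5.900 Y81.607
M5
G0 X0.000 Y0.000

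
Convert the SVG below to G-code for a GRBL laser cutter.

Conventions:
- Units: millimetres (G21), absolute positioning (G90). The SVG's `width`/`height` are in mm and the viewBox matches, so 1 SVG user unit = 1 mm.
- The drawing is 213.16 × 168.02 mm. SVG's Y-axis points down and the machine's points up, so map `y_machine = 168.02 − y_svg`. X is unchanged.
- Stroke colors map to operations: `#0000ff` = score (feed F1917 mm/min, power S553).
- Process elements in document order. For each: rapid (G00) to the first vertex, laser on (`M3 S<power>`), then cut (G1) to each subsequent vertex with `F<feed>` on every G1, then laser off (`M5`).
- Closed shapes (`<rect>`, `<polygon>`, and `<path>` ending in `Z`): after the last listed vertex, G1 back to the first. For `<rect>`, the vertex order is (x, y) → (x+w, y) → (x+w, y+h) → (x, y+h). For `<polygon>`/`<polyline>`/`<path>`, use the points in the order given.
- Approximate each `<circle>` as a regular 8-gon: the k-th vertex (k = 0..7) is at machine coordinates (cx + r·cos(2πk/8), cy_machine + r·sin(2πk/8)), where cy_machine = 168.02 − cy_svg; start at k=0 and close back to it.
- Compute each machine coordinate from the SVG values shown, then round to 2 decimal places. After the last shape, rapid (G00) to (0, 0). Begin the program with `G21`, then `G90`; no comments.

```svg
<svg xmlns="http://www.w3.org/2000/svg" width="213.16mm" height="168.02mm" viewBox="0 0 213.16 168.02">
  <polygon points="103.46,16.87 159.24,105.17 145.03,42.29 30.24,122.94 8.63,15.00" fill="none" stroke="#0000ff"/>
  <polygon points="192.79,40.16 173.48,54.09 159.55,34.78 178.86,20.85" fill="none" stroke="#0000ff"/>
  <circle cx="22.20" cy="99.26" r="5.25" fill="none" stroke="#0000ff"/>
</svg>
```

viewBox `0 0 213.16 168.02` with mm width/height → 1 unit = 1 mm. Flip: y_m = 168.02 − y_svg.

**Shape 1** — `<polygon>` closed polygon, stroke `#0000ff` → score (S553, F1917). Machine vertices: (103.46,151.15) → (159.24,62.85) → (145.03,125.73) → (30.24,45.08) → (8.63,153.02) → (103.46,151.15). Closed: final G1 returns to the first vertex.

**Shape 2** — `<polygon>` regular polygon, stroke `#0000ff` → score (S553, F1917). Machine vertices: (192.79,127.86) → (173.48,113.93) → (159.55,133.24) → (178.86,147.17) → (192.79,127.86). Closed: final G1 returns to the first vertex.

**Shape 3** — `<circle>` circle, stroke `#0000ff` → score (S553, F1917). Machine vertices: (27.45,68.76) → (25.91,72.47) → (22.20,74.01) → (18.49,72.47) → (16.95,68.76) → (18.49,65.05) → (22.20,63.51) → (25.91,65.05) → (27.45,68.76). Closed: final G1 returns to the first vertex.

G21
G90
G00 X103.46 Y151.15
M3 S553
G1 X159.24 Y62.85 F1917
G1 X145.03 Y125.73 F1917
G1 X30.24 Y45.08 F1917
G1 X8.63 Y153.02 F1917
G1 X103.46 Y151.15 F1917
M5
G00 X192.79 Y127.86
M3 S553
G1 X173.48 Y113.93 F1917
G1 X159.55 Y133.24 F1917
G1 X178.86 Y147.17 F1917
G1 X192.79 Y127.86 F1917
M5
G00 X27.45 Y68.76
M3 S553
G1 X25.91 Y72.47 F1917
G1 X22.20 Y74.01 F1917
G1 X18.49 Y72.47 F1917
G1 X16.95 Y68.76 F1917
G1 X18.49 Y65.05 F1917
G1 X22.20 Y63.51 F1917
G1 X25.91 Y65.05 F1917
G1 X27.45 Y68.76 F1917
M5
G00 X0.00 Y0.00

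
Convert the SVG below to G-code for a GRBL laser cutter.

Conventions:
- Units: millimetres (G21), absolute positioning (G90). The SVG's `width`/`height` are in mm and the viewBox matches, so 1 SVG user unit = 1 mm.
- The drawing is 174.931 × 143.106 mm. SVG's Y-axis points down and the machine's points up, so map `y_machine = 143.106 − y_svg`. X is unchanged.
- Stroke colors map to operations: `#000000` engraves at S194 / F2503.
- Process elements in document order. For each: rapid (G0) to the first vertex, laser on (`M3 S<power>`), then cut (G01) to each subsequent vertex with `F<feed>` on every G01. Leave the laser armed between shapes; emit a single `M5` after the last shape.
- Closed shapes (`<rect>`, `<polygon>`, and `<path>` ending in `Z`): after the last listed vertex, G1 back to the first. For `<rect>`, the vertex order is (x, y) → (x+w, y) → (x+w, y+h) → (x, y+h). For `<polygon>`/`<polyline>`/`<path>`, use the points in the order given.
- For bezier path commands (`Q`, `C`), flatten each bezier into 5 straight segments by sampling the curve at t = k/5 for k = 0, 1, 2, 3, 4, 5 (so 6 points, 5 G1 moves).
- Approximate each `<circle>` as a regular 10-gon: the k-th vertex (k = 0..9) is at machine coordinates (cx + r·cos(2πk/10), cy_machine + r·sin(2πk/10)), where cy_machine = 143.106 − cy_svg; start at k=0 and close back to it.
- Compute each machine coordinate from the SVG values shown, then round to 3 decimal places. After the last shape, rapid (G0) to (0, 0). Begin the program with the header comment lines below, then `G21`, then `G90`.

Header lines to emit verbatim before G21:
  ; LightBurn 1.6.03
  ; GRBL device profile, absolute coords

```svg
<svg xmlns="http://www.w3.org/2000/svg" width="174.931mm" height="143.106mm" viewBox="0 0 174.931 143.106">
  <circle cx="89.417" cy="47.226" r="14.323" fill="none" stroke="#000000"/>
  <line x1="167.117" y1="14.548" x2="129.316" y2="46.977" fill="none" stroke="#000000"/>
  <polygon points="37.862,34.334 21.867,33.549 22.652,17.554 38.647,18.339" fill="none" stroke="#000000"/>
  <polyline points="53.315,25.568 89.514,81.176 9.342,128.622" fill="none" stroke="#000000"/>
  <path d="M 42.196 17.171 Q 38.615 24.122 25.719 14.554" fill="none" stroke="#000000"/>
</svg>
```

; LightBurn 1.6.03
; GRBL device profile, absolute coords
G21
G90
G0 X103.740 Y95.880
M3 S194
G01 X101.005 Y104.299 F2503
G01 X93.843 Y109.502 F2503
G01 X84.991 Y109.502 F2503
G01 X77.829 Y104.299 F2503
G01 X75.094 Y95.880 F2503
G01 X77.829 Y87.461 F2503
G01 X84.991 Y82.258 F2503
G01 X93.843 Y82.258 F2503
G01 X101.005 Y87.461 F2503
G01 X103.740 Y95.880 F2503
G0 X167.117 Y128.558
M3 S194
G01 X129.316 Y96.129 F2503
G0 X37.862 Y108.772
M3 S194
G01 X21.867 Y109.557 F2503
G01 X22.652 Y125.552 F2503
G01 X38.647 Y124.767 F2503
G01 X37.862 Y108.772 F2503
G0 X53.315 Y117.538
M3 S194
G01 X89.514 Y61.930 F2503
G01 X9.342 Y14.484 F2503
G0 X42.196 Y125.935
M3 S194
G01 X40.391 Y123.815 F2503
G01 X37.841 Y123.017 F2503
G01 X34.545 Y123.541 F2503
G01 X30.505 Y125.386 F2503
G01 X25.719 Y128.552 F2503
M5
G0 X0.000 Y0.000

1 u = 1 mm; y_m = 143.106 − y.

[1] `<circle>` circle, #000000→engrave S194 F2503: (103.740,95.880) → (101.005,104.299) → (93.843,109.502) → (84.991,109.502) → (77.829,104.299) → (75.094,95.880) → (77.829,87.461) → (84.991,82.258) → (93.843,82.258) → (101.005,87.461) → (103.740,95.880) (closed)

[2] `<line>` line segment, #000000→engrave S194 F2503: (167.117,128.558) → (129.316,96.129)

[3] `<polygon>` regular polygon, #000000→engrave S194 F2503: (37.862,108.772) → (21.867,109.557) → (22.652,125.552) → (38.647,124.767) → (37.862,108.772) (closed)

[4] `<polyline>` open polyline, #000000→engrave S194 F2503: (53.315,117.538) → (89.514,61.930) → (9.342,14.484)

[5] `<path>` quadratic bezier, #000000→engrave S194 F2503: (42.196,125.935) → (40.391,123.815) → (37.841,123.017) → (34.545,123.541) → (30.505,125.386) → (25.719,128.552)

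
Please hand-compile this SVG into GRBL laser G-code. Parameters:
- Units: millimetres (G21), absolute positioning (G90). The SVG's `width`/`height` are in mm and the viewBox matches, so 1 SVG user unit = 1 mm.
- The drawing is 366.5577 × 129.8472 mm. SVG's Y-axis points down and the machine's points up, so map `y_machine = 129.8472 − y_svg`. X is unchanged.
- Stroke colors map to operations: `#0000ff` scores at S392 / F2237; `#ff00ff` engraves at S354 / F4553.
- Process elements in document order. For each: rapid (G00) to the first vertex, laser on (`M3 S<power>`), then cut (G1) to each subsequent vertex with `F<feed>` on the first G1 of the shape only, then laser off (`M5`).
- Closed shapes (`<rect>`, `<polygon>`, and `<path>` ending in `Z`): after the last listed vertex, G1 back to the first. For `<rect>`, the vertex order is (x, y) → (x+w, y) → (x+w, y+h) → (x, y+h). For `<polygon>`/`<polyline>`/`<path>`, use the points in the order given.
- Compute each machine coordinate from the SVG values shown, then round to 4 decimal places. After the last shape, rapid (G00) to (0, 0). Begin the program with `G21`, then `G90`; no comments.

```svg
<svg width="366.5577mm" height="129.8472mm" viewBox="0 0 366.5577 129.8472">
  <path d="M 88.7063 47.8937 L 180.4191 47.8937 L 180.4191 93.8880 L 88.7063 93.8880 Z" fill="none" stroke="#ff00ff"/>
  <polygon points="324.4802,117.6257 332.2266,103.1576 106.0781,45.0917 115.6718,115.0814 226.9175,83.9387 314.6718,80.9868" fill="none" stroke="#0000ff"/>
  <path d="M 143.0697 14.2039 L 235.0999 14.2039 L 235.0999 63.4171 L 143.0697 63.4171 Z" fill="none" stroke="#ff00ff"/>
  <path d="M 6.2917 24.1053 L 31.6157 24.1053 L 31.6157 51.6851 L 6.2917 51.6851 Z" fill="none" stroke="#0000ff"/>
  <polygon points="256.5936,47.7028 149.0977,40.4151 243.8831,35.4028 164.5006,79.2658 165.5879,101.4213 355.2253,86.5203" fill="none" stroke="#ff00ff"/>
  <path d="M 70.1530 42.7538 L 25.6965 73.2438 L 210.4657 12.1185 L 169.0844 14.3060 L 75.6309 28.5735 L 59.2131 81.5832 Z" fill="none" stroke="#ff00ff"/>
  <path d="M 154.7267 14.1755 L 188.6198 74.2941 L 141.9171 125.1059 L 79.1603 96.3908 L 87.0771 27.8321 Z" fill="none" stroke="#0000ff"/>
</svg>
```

Since the viewBox matches the mm dimensions, user units are millimetres directly. The only transform is the Y-flip y_m = 129.8472 − y_svg.

Shape 1 is a rectangle drawn with `<path>`. Its stroke #ff00ff means engrave at S354, F4553. After flipping Y the toolpath is (88.7063,81.9535) → (180.4191,81.9535) → (180.4191,35.9592) → (88.7063,35.9592) → (88.7063,81.9535), returning to the start.

Shape 2 is a closed polygon drawn with `<polygon>`. Its stroke #0000ff means score at S392, F2237. After flipping Y the toolpath is (324.4802,12.2215) → (332.2266,26.6896) → (106.0781,84.7555) → (115.6718,14.7658) → (226.9175,45.9085) → (314.6718,48.8604) → (324.4802,12.2215), returning to the start.

Shape 3 is a rectangle drawn with `<path>`. Its stroke #ff00ff means engrave at S354, F4553. After flipping Y the toolpath is (143.0697,115.6433) → (235.0999,115.6433) → (235.0999,66.4301) → (143.0697,66.4301) → (143.0697,115.6433), returning to the start.

Shape 4 is a rectangle drawn with `<path>`. Its stroke #0000ff means score at S392, F2237. After flipping Y the toolpath is (6.2917,105.7419) → (31.6157,105.7419) → (31.6157,78.1621) → (6.2917,78.1621) → (6.2917,105.7419), returning to the start.

Shape 5 is a closed polygon drawn with `<polygon>`. Its stroke #ff00ff means engrave at S354, F4553. After flipping Y the toolpath is (256.5936,82.1444) → (149.0977,89.4321) → (243.8831,94.4444) → (164.5006,50.5814) → (165.5879,28.4259) → (355.2253,43.3269) → (256.5936,82.1444), returning to the start.

Shape 6 is a closed polygon drawn with `<path>`. Its stroke #ff00ff means engrave at S354, F4553. After flipping Y the toolpath is (70.1530,87.0934) → (25.6965,56.6034) → (210.4657,117.7287) → (169.0844,115.5412) → (75.6309,101.2737) → (59.2131,48.2640) → (70.1530,87.0934), returning to the start.

Shape 7 is a regular polygon drawn with `<path>`. Its stroke #0000ff means score at S392, F2237. After flipping Y the toolpath is (154.7267,115.6717) → (188.6198,55.5531) → (141.9171,4.7413) → (79.1603,33.4564) → (87.0771,102.0151) → (154.7267,115.6717), returning to the start.

G21
G90
G00 X88.7063 Y81.9535
M3 S354
G1 X180.4191 Y81.9535 F4553
G1 X180.4191 Y35.9592
G1 X88.7063 Y35.9592
G1 X88.7063 Y81.9535
M5
G00 X324.4802 Y12.2215
M3 S392
G1 X332.2266 Y26.6896 F2237
G1 X106.0781 Y84.7555
G1 X115.6718 Y14.7658
G1 X226.9175 Y45.9085
G1 X314.6718 Y48.8604
G1 X324.4802 Y12.2215
M5
G00 X143.0697 Y115.6433
M3 S354
G1 X235.0999 Y115.6433 F4553
G1 X235.0999 Y66.4301
G1 X143.0697 Y66.4301
G1 X143.0697 Y115.6433
M5
G00 X6.2917 Y105.7419
M3 S392
G1 X31.6157 Y105.7419 F2237
G1 X31.6157 Y78.1621
G1 X6.2917 Y78.1621
G1 X6.2917 Y105.7419
M5
G00 X256.5936 Y82.1444
M3 S354
G1 X149.0977 Y89.4321 F4553
G1 X243.8831 Y94.4444
G1 X164.5006 Y50.5814
G1 X165.5879 Y28.4259
G1 X355.2253 Y43.3269
G1 X256.5936 Y82.1444
M5
G00 X70.1530 Y87.0934
M3 S354
G1 X25.6965 Y56.6034 F4553
G1 X210.4657 Y117.7287
G1 X169.0844 Y115.5412
G1 X75.6309 Y101.2737
G1 X59.2131 Y48.2640
G1 X70.1530 Y87.0934
M5
G00 X154.7267 Y115.6717
M3 S392
G1 X188.6198 Y55.5531 F2237
G1 X141.9171 Y4.7413
G1 X79.1603 Y33.4564
G1 X87.0771 Y102.0151
G1 X154.7267 Y115.6717
M5
G00 X0.0000 Y0.0000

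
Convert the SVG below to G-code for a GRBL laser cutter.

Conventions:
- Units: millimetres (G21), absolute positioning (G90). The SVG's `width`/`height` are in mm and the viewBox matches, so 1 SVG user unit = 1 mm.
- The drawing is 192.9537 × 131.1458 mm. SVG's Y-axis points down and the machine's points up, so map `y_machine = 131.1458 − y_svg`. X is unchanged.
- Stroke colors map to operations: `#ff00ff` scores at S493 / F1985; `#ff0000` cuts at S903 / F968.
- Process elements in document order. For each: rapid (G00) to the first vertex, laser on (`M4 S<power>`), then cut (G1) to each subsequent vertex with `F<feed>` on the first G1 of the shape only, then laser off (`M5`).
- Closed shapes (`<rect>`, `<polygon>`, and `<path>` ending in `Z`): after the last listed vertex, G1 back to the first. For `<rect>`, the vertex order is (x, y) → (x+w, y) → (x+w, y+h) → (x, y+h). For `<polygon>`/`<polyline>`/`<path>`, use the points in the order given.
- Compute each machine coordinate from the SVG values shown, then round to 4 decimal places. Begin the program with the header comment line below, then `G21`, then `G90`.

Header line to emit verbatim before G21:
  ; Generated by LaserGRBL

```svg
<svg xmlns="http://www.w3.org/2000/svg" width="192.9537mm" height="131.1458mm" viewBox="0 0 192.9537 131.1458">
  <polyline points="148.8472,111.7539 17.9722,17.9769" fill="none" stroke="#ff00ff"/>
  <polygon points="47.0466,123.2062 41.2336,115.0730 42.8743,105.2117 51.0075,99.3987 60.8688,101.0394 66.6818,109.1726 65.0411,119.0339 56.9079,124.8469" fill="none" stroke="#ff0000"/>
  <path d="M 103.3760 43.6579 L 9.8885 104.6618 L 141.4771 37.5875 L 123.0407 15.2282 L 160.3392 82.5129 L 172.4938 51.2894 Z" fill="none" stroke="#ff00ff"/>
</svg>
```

; Generated by LaserGRBL
G21
G90
G00 X148.8472 Y19.3919
M4 S493
G1 X17.9722 Y113.1689 F1985
M5
G00 X47.0466 Y7.9396
M4 S903
G1 X41.2336 Y16.0728 F968
G1 X42.8743 Y25.9341
G1 X51.0075 Y31.7471
G1 X60.8688 Y30.1064
G1 X66.6818 Y21.9732
G1 X65.0411 Y12.1119
G1 X56.9079 Y6.2989
G1 X47.0466 Y7.9396
M5
G00 X103.3760 Y87.4879
M4 S493
G1 X9.8885 Y26.4840 F1985
G1 X141.4771 Y93.5583
G1 X123.0407 Y115.9176
G1 X160.3392 Y48.6329
G1 X172.4938 Y79.8564
G1 X103.3760 Y87.4879
M5

Since the viewBox matches the mm dimensions, user units are millimetres directly. The only transform is the Y-flip y_m = 131.1458 − y_svg.

Shape 1 is a line segment drawn with `<polyline>`. Its stroke #ff00ff means score at S493, F1985. After flipping Y the toolpath is (148.8472,19.3919) → (17.9722,113.1689).

Shape 2 is a regular polygon drawn with `<polygon>`. Its stroke #ff0000 means cut at S903, F968. After flipping Y the toolpath is (47.0466,7.9396) → (41.2336,16.0728) → (42.8743,25.9341) → (51.0075,31.7471) → (60.8688,30.1064) → (66.6818,21.9732) → (65.0411,12.1119) → (56.9079,6.2989) → (47.0466,7.9396), returning to the start.

Shape 3 is a closed polygon drawn with `<path>`. Its stroke #ff00ff means score at S493, F1985. After flipping Y the toolpath is (103.3760,87.4879) → (9.8885,26.4840) → (141.4771,93.5583) → (123.0407,115.9176) → (160.3392,48.6329) → (172.4938,79.8564) → (103.3760,87.4879), returning to the start.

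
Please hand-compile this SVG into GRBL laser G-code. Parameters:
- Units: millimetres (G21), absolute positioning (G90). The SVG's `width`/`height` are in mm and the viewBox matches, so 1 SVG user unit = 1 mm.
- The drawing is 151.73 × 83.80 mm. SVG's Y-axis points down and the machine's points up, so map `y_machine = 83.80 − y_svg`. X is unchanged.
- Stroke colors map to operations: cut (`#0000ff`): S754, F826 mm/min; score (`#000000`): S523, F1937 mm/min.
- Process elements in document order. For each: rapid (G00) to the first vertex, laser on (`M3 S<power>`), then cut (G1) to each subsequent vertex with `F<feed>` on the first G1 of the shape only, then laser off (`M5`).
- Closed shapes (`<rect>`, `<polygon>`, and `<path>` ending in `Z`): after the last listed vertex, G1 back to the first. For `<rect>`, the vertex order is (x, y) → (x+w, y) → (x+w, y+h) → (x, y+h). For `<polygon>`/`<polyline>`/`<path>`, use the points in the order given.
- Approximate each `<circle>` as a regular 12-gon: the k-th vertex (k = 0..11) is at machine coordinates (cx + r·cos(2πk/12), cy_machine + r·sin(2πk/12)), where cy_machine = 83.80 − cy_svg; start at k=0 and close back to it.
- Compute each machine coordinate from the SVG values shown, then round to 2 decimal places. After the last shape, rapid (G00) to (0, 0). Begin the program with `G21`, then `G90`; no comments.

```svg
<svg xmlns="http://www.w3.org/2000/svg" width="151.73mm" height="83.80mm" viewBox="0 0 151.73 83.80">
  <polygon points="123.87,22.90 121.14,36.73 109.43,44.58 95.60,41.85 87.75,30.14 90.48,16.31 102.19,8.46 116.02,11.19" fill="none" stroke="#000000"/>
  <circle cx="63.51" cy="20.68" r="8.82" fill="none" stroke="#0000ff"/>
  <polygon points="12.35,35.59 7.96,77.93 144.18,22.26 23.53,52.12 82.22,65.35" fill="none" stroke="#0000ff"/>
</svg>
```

viewBox `0 0 151.73 83.80` with mm width/height → 1 unit = 1 mm. Flip: y_m = 83.80 − y_svg.

**Shape 1** — `<polygon>` regular polygon, stroke `#000000` → score (S523, F1937). Machine vertices: (123.87,60.90) → (121.14,47.07) → (109.43,39.22) → (95.60,41.95) → (87.75,53.66) → (90.48,67.49) → (102.19,75.34) → (116.02,72.61) → (123.87,60.90). Closed: final G1 returns to the first vertex.

**Shape 2** — `<circle>` circle, stroke `#0000ff` → cut (S754, F826). Machine vertices: (72.33,63.12) → (71.15,67.53) → (67.92,70.76) → (63.51,71.94) → (59.10,70.76) → (55.87,67.53) → (54.69,63.12) → (55.87,58.71) → (59.10,55.48) → (63.51,54.30) → (67.92,55.48) → (71.15,58.71) → (72.33,63.12). Closed: final G1 returns to the first vertex.

**Shape 3** — `<polygon>` closed polygon, stroke `#0000ff` → cut (S754, F826). Machine vertices: (12.35,48.21) → (7.96,5.87) → (144.18,61.54) → (23.53,31.68) → (82.22,18.45) → (12.35,48.21). Closed: final G1 returns to the first vertex.

G21
G90
G00 X123.87 Y60.90
M3 S523
G1 X121.14 Y47.07 F1937
G1 X109.43 Y39.22
G1 X95.60 Y41.95
G1 X87.75 Y53.66
G1 X90.48 Y67.49
G1 X102.19 Y75.34
G1 X116.02 Y72.61
G1 X123.87 Y60.90
M5
G00 X72.33 Y63.12
M3 S754
G1 X71.15 Y67.53 F826
G1 X67.92 Y70.76
G1 X63.51 Y71.94
G1 X59.10 Y70.76
G1 X55.87 Y67.53
G1 X54.69 Y63.12
G1 X55.87 Y58.71
G1 X59.10 Y55.48
G1 X63.51 Y54.30
G1 X67.92 Y55.48
G1 X71.15 Y58.71
G1 X72.33 Y63.12
M5
G00 X12.35 Y48.21
M3 S754
G1 X7.96 Y5.87 F826
G1 X144.18 Y61.54
G1 X23.53 Y31.68
G1 X82.22 Y18.45
G1 X12.35 Y48.21
M5
G00 X0.00 Y0.00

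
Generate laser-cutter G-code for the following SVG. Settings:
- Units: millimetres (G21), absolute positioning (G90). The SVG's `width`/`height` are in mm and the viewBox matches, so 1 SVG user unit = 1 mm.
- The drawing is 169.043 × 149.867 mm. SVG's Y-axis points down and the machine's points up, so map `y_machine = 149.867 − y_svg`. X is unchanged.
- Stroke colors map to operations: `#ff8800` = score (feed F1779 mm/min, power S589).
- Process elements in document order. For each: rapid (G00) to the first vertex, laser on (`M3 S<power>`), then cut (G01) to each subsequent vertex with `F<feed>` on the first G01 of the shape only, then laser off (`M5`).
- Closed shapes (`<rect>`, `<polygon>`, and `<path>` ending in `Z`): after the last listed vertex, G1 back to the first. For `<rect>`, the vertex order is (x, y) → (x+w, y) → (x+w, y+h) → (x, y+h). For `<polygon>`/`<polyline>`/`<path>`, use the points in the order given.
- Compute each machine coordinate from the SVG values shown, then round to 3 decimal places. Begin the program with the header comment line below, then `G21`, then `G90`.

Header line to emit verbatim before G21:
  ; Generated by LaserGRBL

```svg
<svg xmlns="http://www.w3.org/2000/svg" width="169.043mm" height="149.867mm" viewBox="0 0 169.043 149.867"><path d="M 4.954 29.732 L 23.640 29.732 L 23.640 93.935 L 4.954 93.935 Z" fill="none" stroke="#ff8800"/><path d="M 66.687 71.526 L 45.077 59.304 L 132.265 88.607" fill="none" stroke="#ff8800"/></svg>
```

viewBox `0 0 169.043 149.867` with mm width/height → 1 unit = 1 mm. Flip: y_m = 149.867 − y_svg.

**Shape 1** — `<path>` rectangle, stroke `#ff8800` → score (S589, F1779). Machine vertices: (4.954,120.135) → (23.640,120.135) → (23.640,55.932) → (4.954,55.932) → (4.954,120.135). Closed: final G1 returns to the first vertex.

**Shape 2** — `<path>` open polyline, stroke `#ff8800` → score (S589, F1779). Machine vertices: (66.687,78.341) → (45.077,90.563) → (132.265,61.260). Open path.

; Generated by LaserGRBL
G21
G90
G00 X4.954 Y120.135
M3 S589
G01 X23.640 Y120.135 F1779
G01 X23.640 Y55.932
G01 X4.954 Y55.932
G01 X4.954 Y120.135
M5
G00 X66.687 Y78.341
M3 S589
G01 X45.077 Y90.563 F1779
G01 X132.265 Y61.260
M5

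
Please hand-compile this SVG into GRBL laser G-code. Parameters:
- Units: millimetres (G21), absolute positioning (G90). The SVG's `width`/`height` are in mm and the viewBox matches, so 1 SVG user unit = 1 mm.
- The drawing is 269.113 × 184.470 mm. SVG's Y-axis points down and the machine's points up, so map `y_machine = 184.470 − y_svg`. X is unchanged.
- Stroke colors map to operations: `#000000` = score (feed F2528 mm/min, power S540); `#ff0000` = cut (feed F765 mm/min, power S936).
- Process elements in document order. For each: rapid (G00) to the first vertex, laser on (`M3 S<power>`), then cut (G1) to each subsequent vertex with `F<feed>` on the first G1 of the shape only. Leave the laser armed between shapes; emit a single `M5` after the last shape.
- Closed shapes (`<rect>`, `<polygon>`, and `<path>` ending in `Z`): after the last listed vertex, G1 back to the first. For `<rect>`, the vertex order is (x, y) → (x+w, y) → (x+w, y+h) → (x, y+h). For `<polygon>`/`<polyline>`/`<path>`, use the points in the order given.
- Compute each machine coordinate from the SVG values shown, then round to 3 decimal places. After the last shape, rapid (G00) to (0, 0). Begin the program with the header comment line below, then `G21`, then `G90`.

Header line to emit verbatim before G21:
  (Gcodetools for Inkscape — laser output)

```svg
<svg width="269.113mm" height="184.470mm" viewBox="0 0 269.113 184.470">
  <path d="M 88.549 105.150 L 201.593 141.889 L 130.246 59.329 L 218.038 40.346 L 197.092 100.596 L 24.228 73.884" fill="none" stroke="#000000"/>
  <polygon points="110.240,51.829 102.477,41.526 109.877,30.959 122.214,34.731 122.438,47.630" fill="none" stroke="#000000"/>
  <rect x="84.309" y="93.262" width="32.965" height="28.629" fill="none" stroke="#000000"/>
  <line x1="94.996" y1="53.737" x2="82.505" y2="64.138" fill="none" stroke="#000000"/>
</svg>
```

(Gcodetools for Inkscape — laser output)
G21
G90
G00 X88.549 Y79.320
M3 S540
G1 X201.593 Y42.581 F2528
G1 X130.246 Y125.141
G1 X218.038 Y144.124
G1 X197.092 Y83.874
G1 X24.228 Y110.586
G00 X110.240 Y132.641
M3 S540
G1 X102.477 Y142.944 F2528
G1 X109.877 Y153.511
G1 X122.214 Y149.739
G1 X122.438 Y136.840
G1 X110.240 Y132.641
G00 X84.309 Y91.208
M3 S540
G1 X117.274 Y91.208 F2528
G1 X117.274 Y62.579
G1 X84.309 Y62.579
G1 X84.309 Y91.208
G00 X94.996 Y130.733
M3 S540
G1 X82.505 Y120.332 F2528
M5
G00 X0.000 Y0.000

viewBox `0 0 269.113 184.470` with mm width/height → 1 unit = 1 mm. Flip: y_m = 184.470 − y_svg.

**Shape 1** — `<path>` open polyline, stroke `#000000` → score (S540, F2528). Machine vertices: (88.549,79.320) → (201.593,42.581) → (130.246,125.141) → (218.038,144.124) → (197.092,83.874) → (24.228,110.586). Open path.

**Shape 2** — `<polygon>` regular polygon, stroke `#000000` → score (S540, F2528). Machine vertices: (110.240,132.641) → (102.477,142.944) → (109.877,153.511) → (122.214,149.739) → (122.438,136.840) → (110.240,132.641). Closed: final G1 returns to the first vertex.

**Shape 3** — `<rect>` rectangle, stroke `#000000` → score (S540, F2528). Machine vertices: (84.309,91.208) → (117.274,91.208) → (117.274,62.579) → (84.309,62.579) → (84.309,91.208). Closed: final G1 returns to the first vertex.

**Shape 4** — `<line>` line segment, stroke `#000000` → score (S540, F2528). Machine vertices: (94.996,130.733) → (82.505,120.332). Open path.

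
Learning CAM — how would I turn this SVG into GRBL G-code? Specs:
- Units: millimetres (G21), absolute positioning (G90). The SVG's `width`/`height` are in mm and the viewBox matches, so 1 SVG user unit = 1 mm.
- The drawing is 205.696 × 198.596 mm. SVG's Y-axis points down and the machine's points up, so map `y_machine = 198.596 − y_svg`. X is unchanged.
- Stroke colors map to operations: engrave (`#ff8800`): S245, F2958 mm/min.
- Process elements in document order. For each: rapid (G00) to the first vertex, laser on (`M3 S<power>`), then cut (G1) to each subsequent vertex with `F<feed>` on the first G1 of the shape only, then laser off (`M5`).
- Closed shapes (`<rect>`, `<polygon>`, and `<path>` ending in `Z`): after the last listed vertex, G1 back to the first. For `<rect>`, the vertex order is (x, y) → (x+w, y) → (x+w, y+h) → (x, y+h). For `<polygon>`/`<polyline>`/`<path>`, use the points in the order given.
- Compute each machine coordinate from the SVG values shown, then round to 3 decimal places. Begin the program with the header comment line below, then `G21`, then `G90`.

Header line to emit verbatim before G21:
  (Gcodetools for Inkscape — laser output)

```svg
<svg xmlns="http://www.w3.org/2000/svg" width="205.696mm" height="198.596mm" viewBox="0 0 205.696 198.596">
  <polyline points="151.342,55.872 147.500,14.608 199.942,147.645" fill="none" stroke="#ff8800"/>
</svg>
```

(Gcodetools for Inkscape — laser output)
G21
G90
G00 X151.342 Y142.724
M3 S245
G1 X147.500 Y183.988 F2958
G1 X199.942 Y50.951
M5

Since the viewBox matches the mm dimensions, user units are millimetres directly. The only transform is the Y-flip y_m = 198.596 − y_svg.

Shape 1 is a open polyline drawn with `<polyline>`. Its stroke #ff8800 means engrave at S245, F2958. After flipping Y the toolpath is (151.342,142.724) → (147.500,183.988) → (199.942,50.951).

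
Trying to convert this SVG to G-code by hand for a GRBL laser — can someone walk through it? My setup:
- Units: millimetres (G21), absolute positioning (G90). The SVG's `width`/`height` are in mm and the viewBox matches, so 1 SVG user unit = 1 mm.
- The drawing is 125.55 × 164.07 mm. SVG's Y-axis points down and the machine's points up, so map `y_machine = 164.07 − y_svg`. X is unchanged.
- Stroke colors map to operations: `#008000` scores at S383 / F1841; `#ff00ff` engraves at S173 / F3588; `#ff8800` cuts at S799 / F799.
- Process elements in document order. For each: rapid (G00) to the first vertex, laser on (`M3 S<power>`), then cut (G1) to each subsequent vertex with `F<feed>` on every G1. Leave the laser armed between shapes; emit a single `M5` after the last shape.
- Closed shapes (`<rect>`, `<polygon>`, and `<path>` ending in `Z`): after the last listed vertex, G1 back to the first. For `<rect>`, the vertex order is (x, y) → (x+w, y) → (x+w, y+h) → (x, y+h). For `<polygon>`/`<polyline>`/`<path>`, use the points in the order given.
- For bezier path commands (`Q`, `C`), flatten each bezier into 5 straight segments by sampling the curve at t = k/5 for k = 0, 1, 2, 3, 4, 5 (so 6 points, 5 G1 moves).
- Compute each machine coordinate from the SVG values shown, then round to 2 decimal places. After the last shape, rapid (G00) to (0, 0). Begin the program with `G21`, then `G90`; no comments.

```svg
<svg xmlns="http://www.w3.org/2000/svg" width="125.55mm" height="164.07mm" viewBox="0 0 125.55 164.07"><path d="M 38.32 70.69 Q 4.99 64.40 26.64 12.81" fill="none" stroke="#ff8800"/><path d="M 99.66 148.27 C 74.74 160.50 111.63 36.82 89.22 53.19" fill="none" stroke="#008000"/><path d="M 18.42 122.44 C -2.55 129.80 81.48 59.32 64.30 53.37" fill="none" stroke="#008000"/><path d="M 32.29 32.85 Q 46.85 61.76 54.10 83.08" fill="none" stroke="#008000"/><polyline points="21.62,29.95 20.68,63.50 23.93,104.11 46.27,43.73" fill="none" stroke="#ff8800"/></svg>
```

G21
G90
G00 X38.32 Y93.38
M3 S799
G1 X27.19 Y97.71 F799
G1 X20.45 Y105.66 F799
G1 X18.12 Y117.24 F799
G1 X20.18 Y132.44 F799
G1 X26.64 Y151.26 F799
G00 X99.66 Y15.80
M3 S383
G1 X91.16 Y22.56 F1841
G1 X91.67 Y48.70 F1841
G1 X95.40 Y80.96 F1841
G1 X96.52 Y106.10 F1841
G1 X89.22 Y110.88 F1841
G00 X18.42 Y41.63
M3 S383
G1 X16.79 Y45.42 F1841
G1 X30.46 Y61.05 F1841
G1 X49.53 Y81.70 F1841
G1 X64.11 Y100.53 F1841
G1 X64.30 Y110.70 F1841
G00 X32.29 Y131.22
M3 S383
G1 X37.82 Y119.96 F1841
G1 X42.77 Y109.31 F1841
G1 X47.13 Y99.26 F1841
G1 X50.91 Y89.82 F1841
G1 X54.10 Y80.99 F1841
G00 X21.62 Y134.12
M3 S799
G1 X20.68 Y100.57 F799
G1 X23.93 Y59.96 F799
G1 X46.27 Y120.34 F799
M5
G00 X0.00 Y0.00

viewBox `0 0 125.55 164.07` with mm width/height → 1 unit = 1 mm. Flip: y_m = 164.07 − y_svg.

**Shape 1** — `<path>` quadratic bezier, stroke `#ff8800` → cut (S799, F799). Control points (SVG): P0=(38.32,70.69), P1=(4.99,64.40), P2=(26.64,12.81); sampled at t=k/5. Machine vertices: (38.32,93.38) → (27.19,97.71) → (20.45,105.66) → (18.12,117.24) → (20.18,132.44) → (26.64,151.26). Open path.

**Shape 2** — `<path>` cubic bezier, stroke `#008000` → score (S383, F1841). Control points (SVG): P0=(99.66,148.27), P1=(74.74,160.50), P2=(111.63,36.82), P3=(89.22,53.19); sampled at t=k/5. Machine vertices: (99.66,15.80) → (91.16,22.56) → (91.67,48.70) → (95.40,80.96) → (96.52,106.10) → (89.22,110.88). Open path.

**Shape 3** — `<path>` cubic bezier, stroke `#008000` → score (S383, F1841). Control points (SVG): P0=(18.42,122.44), P1=(-2.55,129.80), P2=(81.48,59.32), P3=(64.30,53.37); sampled at t=k/5. Machine vertices: (18.42,41.63) → (16.79,45.42) → (30.46,61.05) → (49.53,81.70) → (64.11,100.53) → (64.30,110.70). Open path.

**Shape 4** — `<path>` quadratic bezier, stroke `#008000` → score (S383, F1841). Control points (SVG): P0=(32.29,32.85), P1=(46.85,61.76), P2=(54.10,83.08); sampled at t=k/5. Machine vertices: (32.29,131.22) → (37.82,119.96) → (42.77,109.31) → (47.13,99.26) → (50.91,89.82) → (54.10,80.99). Open path.

**Shape 5** — `<polyline>` open polyline, stroke `#ff8800` → cut (S799, F799). Machine vertices: (21.62,134.12) → (20.68,100.57) → (23.93,59.96) → (46.27,120.34). Open path.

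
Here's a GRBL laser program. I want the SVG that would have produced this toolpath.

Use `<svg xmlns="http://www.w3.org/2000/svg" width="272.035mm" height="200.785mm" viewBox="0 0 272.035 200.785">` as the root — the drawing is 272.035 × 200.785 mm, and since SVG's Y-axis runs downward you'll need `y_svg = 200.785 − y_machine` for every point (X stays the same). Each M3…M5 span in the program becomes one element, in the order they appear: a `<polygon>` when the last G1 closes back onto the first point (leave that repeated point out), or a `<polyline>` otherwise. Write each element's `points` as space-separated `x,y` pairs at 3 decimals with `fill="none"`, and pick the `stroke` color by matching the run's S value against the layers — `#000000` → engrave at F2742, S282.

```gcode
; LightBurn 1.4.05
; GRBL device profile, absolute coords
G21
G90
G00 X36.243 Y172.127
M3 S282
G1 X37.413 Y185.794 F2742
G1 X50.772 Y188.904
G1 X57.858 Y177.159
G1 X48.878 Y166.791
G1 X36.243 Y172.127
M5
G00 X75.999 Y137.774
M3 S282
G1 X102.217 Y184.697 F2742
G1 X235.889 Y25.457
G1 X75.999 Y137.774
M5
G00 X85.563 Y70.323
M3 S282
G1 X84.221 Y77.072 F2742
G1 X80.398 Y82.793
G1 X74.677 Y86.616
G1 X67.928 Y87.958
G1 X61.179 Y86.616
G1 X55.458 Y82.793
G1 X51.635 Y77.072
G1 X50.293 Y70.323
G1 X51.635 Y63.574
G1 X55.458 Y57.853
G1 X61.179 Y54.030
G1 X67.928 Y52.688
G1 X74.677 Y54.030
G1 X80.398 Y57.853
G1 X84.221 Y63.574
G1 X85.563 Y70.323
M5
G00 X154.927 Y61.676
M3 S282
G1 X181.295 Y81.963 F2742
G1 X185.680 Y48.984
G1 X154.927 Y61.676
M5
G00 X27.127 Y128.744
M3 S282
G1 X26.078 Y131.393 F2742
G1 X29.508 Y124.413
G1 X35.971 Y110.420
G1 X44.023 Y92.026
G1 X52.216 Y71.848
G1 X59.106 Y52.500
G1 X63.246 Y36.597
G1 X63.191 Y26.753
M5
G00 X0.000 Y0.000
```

<svg xmlns="http://www.w3.org/2000/svg" width="272.035mm" height="200.785mm" viewBox="0 0 272.035 200.785">
  <polygon points="36.243,28.658 37.413,14.991 50.772,11.881 57.858,23.626 48.878,33.994" fill="none" stroke="#000000"/>
  <polygon points="75.999,63.011 102.217,16.088 235.889,175.328" fill="none" stroke="#000000"/>
  <polygon points="85.563,130.462 84.221,123.713 80.398,117.992 74.677,114.169 67.928,112.827 61.179,114.169 55.458,117.992 51.635,123.713 50.293,130.462 51.635,137.211 55.458,142.932 61.179,146.755 67.928,148.097 74.677,146.755 80.398,142.932 84.221,137.211" fill="none" stroke="#000000"/>
  <polygon points="154.927,139.109 181.295,118.822 185.680,151.801" fill="none" stroke="#000000"/>
  <polyline points="27.127,72.041 26.078,69.392 29.508,76.372 35.971,90.365 44.023,108.759 52.216,128.937 59.106,148.285 63.246,164.188 63.191,174.032" fill="none" stroke="#000000"/>
</svg>

Each laser-on run becomes one SVG element. Flip Y back into SVG space with y_svg = 200.785 − y_machine. Every run uses S282, so all elements get stroke `#000000` (engrave).

Run 1: The run returns to its start, so emit a `<polygon>` with points (Y-flipped): 36.243,28.658 37.413,14.991 50.772,11.881 57.858,23.626 48.878,33.994.

Run 2: The run returns to its start, so emit a `<polygon>` with points (Y-flipped): 75.999,63.011 102.217,16.088 235.889,175.328.

Run 3: The run returns to its start, so emit a `<polygon>` with points (Y-flipped): 85.563,130.462 84.221,123.713 80.398,117.992 74.677,114.169 67.928,112.827 61.179,114.169 55.458,117.992 51.635,123.713 50.293,130.462 51.635,137.211 55.458,142.932 61.179,146.755 67.928,148.097 74.677,146.755 80.398,142.932 84.221,137.211.

Run 4: The run returns to its start, so emit a `<polygon>` with points (Y-flipped): 154.927,139.109 181.295,118.822 185.680,151.801.

Run 5: The run is open, so emit a `<polyline>` with points (Y-flipped): 27.127,72.041 26.078,69.392 29.508,76.372 35.971,90.365 44.023,108.759 52.216,128.937 59.106,148.285 63.246,164.188 63.191,174.032.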